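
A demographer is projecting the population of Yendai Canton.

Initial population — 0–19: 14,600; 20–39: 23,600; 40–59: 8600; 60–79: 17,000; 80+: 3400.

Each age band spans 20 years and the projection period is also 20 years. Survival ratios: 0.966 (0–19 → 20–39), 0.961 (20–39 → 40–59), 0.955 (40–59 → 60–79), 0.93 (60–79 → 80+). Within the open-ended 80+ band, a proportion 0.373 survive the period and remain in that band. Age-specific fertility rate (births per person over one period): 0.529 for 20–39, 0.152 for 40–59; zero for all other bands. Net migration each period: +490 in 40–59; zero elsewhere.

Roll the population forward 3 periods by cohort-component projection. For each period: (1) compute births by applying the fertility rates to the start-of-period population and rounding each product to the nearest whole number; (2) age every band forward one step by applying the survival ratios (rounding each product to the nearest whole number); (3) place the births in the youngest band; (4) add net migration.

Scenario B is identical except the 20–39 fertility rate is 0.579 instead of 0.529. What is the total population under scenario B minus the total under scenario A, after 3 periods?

3103

Numbering the groups 1..5 from youngest to oldest:
After projecting period 1:
Births: 23600 × 0.529 = 12484  |  8600 × 0.152 = 1307 ⇒ total 13791
Group 2: 14600 × 0.966 = 14104
Group 3: 23600 × 0.961 = 22680
Group 4: 8600 × 0.955 = 8213
Group 5: 17000 × 0.93 + 3400 × 0.373 = 15810 + 1268 = 17078
Net migration: Group 3 + 490 → 23170
End of period: [13791, 14104, 23170, 8213, 17078]
After projecting period 2:
Births: 14104 × 0.529 = 7461  |  23170 × 0.152 = 3522 ⇒ total 10983
Group 2: 13791 × 0.966 = 13322
Group 3: 14104 × 0.961 = 13554
Group 4: 23170 × 0.955 = 22127
Group 5: 8213 × 0.93 + 17078 × 0.373 = 7638 + 6370 = 14008
Net migration: Group 3 + 490 → 14044
End of period: [10983, 13322, 14044, 22127, 14008]
After projecting period 3:
Births: 13322 × 0.529 = 7047  |  14044 × 0.152 = 2135 ⇒ total 9182
Group 2: 10983 × 0.966 = 10610
Group 3: 13322 × 0.961 = 12802
Group 4: 14044 × 0.955 = 13412
Group 5: 22127 × 0.93 + 14008 × 0.373 = 20578 + 5225 = 25803
Net migration: Group 3 + 490 → 13292
End of period: [9182, 10610, 13292, 13412, 25803]
Scenario A total after 3 periods: 72299
Scenario B projection —
After projecting period 1:
Births: 23600 × 0.579 = 13664  |  8600 × 0.152 = 1307 ⇒ total 14971
Group 2: 14600 × 0.966 = 14104
Group 3: 23600 × 0.961 = 22680
Group 4: 8600 × 0.955 = 8213
Group 5: 17000 × 0.93 + 3400 × 0.373 = 15810 + 1268 = 17078
Net migration: Group 3 + 490 → 23170
End of period: [14971, 14104, 23170, 8213, 17078]
After projecting period 2:
Births: 14104 × 0.579 = 8166  |  23170 × 0.152 = 3522 ⇒ total 11688
Group 2: 14971 × 0.966 = 14462
Group 3: 14104 × 0.961 = 13554
Group 4: 23170 × 0.955 = 22127
Group 5: 8213 × 0.93 + 17078 × 0.373 = 7638 + 6370 = 14008
Net migration: Group 3 + 490 → 14044
End of period: [11688, 14462, 14044, 22127, 14008]
After projecting period 3:
Births: 14462 × 0.579 = 8373  |  14044 × 0.152 = 2135 ⇒ total 10508
Group 2: 11688 × 0.966 = 11291
Group 3: 14462 × 0.961 = 13898
Group 4: 14044 × 0.955 = 13412
Group 5: 22127 × 0.93 + 14008 × 0.373 = 20578 + 5225 = 25803
Net migration: Group 3 + 490 → 14388
End of period: [10508, 11291, 14388, 13412, 25803]
Scenario B total after 3 periods: 75402
Difference B − A = 75402 − 72299 = 3103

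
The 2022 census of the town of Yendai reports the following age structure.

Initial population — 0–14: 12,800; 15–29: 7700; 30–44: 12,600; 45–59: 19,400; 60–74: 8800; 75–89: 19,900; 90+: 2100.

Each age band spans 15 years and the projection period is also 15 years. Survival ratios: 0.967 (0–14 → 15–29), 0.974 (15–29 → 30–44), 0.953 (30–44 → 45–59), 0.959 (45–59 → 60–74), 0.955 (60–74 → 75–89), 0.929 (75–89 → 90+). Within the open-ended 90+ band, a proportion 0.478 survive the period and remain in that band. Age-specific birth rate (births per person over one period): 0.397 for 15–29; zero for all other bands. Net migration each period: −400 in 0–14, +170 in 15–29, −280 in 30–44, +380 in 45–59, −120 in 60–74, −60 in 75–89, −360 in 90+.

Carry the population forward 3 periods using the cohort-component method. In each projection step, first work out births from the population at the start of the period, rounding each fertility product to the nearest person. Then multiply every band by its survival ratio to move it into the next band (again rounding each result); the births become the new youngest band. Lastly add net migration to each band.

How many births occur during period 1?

[period 1]
Births: 7700 × 0.397 = 3057
15–29: 12800 × 0.967 = 12378
30–44: 7700 × 0.974 = 7500
45–59: 12600 × 0.953 = 12008
60–74: 19400 × 0.959 = 18605
75–89: 8800 × 0.955 = 8404
90+: 19900 × 0.929 + 2100 × 0.478 = 18487 + 1004 = 19491
Net migration: 0–14 − 400 → 2657; 15–29 + 170 → 12548; 30–44 − 280 → 7220; 45–59 + 380 → 12388; 60–74 − 120 → 18485; 75–89 − 60 → 8344; 90+ − 360 → 19131
Population now: 0–14=2657, 15–29=12548, 30–44=7220, 45–59=12388, 60–74=18485, 75–89=8344, 90+=19131

3057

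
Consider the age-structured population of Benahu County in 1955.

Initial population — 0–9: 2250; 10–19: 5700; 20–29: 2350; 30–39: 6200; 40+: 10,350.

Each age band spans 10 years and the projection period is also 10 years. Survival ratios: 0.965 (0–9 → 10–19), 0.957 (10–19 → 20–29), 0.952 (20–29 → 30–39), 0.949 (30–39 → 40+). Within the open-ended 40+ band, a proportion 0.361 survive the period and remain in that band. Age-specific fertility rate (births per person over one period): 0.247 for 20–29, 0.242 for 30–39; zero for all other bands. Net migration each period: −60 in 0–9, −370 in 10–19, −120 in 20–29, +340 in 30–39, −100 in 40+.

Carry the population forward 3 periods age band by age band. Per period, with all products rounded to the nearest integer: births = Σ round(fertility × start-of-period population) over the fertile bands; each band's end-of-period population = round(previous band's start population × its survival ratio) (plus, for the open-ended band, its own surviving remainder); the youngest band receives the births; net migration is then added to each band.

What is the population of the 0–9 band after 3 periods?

1647

Period 1:
Births: 2350 × 0.247 = 580, 6200 × 0.242 = 1500 — total 2080
10–19: 2250 × 0.965 = 2171
20–29: 5700 × 0.957 = 5455
30–39: 2350 × 0.952 = 2237
40+: 6200 × 0.949 + 10350 × 0.361 = 5884 + 3736 = 9620
Net migration: 0–9 − 60 → 2020; 10–19 − 370 → 1801; 20–29 − 120 → 5335; 30–39 + 340 → 2577; 40+ − 100 → 9520
End of period: [2020, 1801, 5335, 2577, 9520]
Period 2:
Births: 5335 × 0.247 = 1318, 2577 × 0.242 = 624 — total 1942
10–19: 2020 × 0.965 = 1949
20–29: 1801 × 0.957 = 1724
30–39: 5335 × 0.952 = 5079
40+: 2577 × 0.949 + 9520 × 0.361 = 2446 + 3437 = 5883
Net migration: 0–9 − 60 → 1882; 10–19 − 370 → 1579; 20–29 − 120 → 1604; 30–39 + 340 → 5419; 40+ − 100 → 5783
End of period: [1882, 1579, 1604, 5419, 5783]
Period 3:
Births: 1604 × 0.247 = 396, 5419 × 0.242 = 1311 — total 1707
10–19: 1882 × 0.965 = 1816
20–29: 1579 × 0.957 = 1511
30–39: 1604 × 0.952 = 1527
40+: 5419 × 0.949 + 5783 × 0.361 = 5143 + 2088 = 7231
Net migration: 0–9 − 60 → 1647; 10–19 − 370 → 1446; 20–29 − 120 → 1391; 30–39 + 340 → 1867; 40+ − 100 → 7131
End of period: [1647, 1446, 1391, 1867, 7131]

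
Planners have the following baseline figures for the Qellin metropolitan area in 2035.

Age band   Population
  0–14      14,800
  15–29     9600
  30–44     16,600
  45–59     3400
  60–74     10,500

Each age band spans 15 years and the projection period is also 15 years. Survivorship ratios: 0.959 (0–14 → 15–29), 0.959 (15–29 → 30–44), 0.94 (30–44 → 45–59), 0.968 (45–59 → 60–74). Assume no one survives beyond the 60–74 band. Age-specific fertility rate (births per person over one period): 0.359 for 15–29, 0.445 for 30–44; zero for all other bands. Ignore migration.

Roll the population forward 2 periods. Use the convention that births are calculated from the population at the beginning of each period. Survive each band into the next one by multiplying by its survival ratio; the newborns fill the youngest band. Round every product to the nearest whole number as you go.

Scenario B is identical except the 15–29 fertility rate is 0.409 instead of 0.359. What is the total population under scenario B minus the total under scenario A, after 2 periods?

1170

After projecting period 1:
Births: 9600 * 0.359 = 3446 ; 16600 * 0.445 = 7387 → 10833
15–29: 14800 * 0.959 = 14193
30–44: 9600 * 0.959 = 9206
45–59: 16600 * 0.94 = 15604
60–74: 3400 * 0.968 = 3291
End of period: [10833, 14193, 9206, 15604, 3291]
After projecting period 2:
Births: 14193 * 0.359 = 5095 ; 9206 * 0.445 = 4097 → 9192
15–29: 10833 * 0.959 = 10389
30–44: 14193 * 0.959 = 13611
45–59: 9206 * 0.94 = 8654
60–74: 15604 * 0.968 = 15105
End of period: [9192, 10389, 13611, 8654, 15105]
Scenario A total after 2 periods: 56951
Scenario B projection —
After projecting period 1:
Births: 9600 * 0.409 = 3926 ; 16600 * 0.445 = 7387 → 11313
15–29: 14800 * 0.959 = 14193
30–44: 9600 * 0.959 = 9206
45–59: 16600 * 0.94 = 15604
60–74: 3400 * 0.968 = 3291
End of period: [11313, 14193, 9206, 15604, 3291]
After projecting period 2:
Births: 14193 * 0.409 = 5805 ; 9206 * 0.445 = 4097 → 9902
15–29: 11313 * 0.959 = 10849
30–44: 14193 * 0.959 = 13611
45–59: 9206 * 0.94 = 8654
60–74: 15604 * 0.968 = 15105
End of period: [9902, 10849, 13611, 8654, 15105]
Scenario B total after 2 periods: 58121
Difference B − A = 58121 − 56951 = 1170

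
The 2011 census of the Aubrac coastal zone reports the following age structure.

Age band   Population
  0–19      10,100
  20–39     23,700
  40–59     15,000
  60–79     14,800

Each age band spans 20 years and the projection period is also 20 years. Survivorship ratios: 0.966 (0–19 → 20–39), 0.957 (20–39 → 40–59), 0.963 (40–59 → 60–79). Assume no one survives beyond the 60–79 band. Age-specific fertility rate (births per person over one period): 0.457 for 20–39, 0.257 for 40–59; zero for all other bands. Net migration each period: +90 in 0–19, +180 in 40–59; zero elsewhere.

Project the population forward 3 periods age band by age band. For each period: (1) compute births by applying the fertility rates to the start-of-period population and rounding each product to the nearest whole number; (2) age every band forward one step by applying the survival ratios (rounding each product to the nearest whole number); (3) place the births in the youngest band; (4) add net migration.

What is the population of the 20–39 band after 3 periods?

After projecting period 1:
Births: 23700 * 0.457 = 10831  |  15000 * 0.257 = 3855 — total 14686
20–39: 10100 * 0.966 = 9757
40–59: 23700 * 0.957 = 22681
60–79: 15000 * 0.963 = 14445
Net migration: 0–19 + 90 → 14776; 40–59 + 180 → 22861
Giving 14776 / 9757 / 22861 / 14445.
After projecting period 2:
Births: 9757 * 0.457 = 4459  |  22861 * 0.257 = 5875 — total 10334
20–39: 14776 * 0.966 = 14274
40–59: 9757 * 0.957 = 9337
60–79: 22861 * 0.963 = 22015
Net migration: 0–19 + 90 → 10424; 40–59 + 180 → 9517
Giving 10424 / 14274 / 9517 / 22015.
After projecting period 3:
Births: 14274 * 0.457 = 6523  |  9517 * 0.257 = 2446 — total 8969
20–39: 10424 * 0.966 = 10070
40–59: 14274 * 0.957 = 13660
60–79: 9517 * 0.963 = 9165
Net migration: 0–19 + 90 → 9059; 40–59 + 180 → 13840
Giving 9059 / 10070 / 13840 / 9165.

10070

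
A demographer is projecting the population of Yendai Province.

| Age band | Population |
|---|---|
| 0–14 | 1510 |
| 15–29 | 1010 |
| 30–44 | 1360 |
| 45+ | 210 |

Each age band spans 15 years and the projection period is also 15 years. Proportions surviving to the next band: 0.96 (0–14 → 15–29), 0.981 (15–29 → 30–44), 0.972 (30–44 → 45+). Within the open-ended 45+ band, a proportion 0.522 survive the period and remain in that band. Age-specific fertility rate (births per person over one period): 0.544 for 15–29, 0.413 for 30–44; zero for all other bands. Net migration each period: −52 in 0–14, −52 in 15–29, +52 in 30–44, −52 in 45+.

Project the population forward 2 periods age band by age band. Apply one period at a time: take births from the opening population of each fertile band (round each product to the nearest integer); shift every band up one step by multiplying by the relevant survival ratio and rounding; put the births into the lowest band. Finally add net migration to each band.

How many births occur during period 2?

1192

After projecting period 1:
Births: 1010 × 0.544 = 549 ; 1360 × 0.413 = 562 → total 1111
15–29: 1510 × 0.96 = 1450
30–44: 1010 × 0.981 = 991
45+: 1360 × 0.972 + 210 × 0.522 = 1322 + 110 = 1432
Net migration: 0–14 − 52 → 1059; 15–29 − 52 → 1398; 30–44 + 52 → 1043; 45+ − 52 → 1380
Giving 1059 / 1398 / 1043 / 1380.
After projecting period 2:
Births: 1398 × 0.544 = 761 ; 1043 × 0.413 = 431 → total 1192
15–29: 1059 × 0.96 = 1017
30–44: 1398 × 0.981 = 1371
45+: 1043 × 0.972 + 1380 × 0.522 = 1014 + 720 = 1734
Net migration: 0–14 − 52 → 1140; 15–29 − 52 → 965; 30–44 + 52 → 1423; 45+ − 52 → 1682
Giving 1140 / 965 / 1423 / 1682.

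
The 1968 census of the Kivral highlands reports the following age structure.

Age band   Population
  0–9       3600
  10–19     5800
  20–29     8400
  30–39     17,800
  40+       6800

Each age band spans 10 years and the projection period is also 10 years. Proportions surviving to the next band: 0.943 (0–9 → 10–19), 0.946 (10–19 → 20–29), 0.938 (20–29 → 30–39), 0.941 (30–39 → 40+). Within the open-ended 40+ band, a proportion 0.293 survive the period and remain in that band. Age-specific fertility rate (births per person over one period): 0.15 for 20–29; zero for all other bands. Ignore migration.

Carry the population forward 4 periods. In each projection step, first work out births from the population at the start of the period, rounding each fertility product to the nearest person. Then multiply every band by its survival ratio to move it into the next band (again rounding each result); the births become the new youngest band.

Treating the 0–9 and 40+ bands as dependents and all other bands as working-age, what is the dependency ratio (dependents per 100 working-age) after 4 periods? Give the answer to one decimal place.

(Bands numbered youngest = 1 to oldest = 5.)
[period 1]
Births: 8400 × 0.15 = 1260
Band 2: 3600 × 0.943 = 3395
Band 3: 5800 × 0.946 = 5487
Band 4: 8400 × 0.938 = 7879
Band 5: 17800 × 0.941 + 6800 × 0.293 = 16750 + 1992 = 18742
Population now: 0–9=1260, 10–19=3395, 20–29=5487, 30–39=7879, 40+=18742
[period 2]
Births: 5487 × 0.15 = 823
Band 2: 1260 × 0.943 = 1188
Band 3: 3395 × 0.946 = 3212
Band 4: 5487 × 0.938 = 5147
Band 5: 7879 × 0.941 + 18742 × 0.293 = 7414 + 5491 = 12905
Population now: 0–9=823, 10–19=1188, 20–29=3212, 30–39=5147, 40+=12905
[period 3]
Births: 3212 × 0.15 = 482
Band 2: 823 × 0.943 = 776
Band 3: 1188 × 0.946 = 1124
Band 4: 3212 × 0.938 = 3013
Band 5: 5147 × 0.941 + 12905 × 0.293 = 4843 + 3781 = 8624
Population now: 0–9=482, 10–19=776, 20–29=1124, 30–39=3013, 40+=8624
[period 4]
Births: 1124 × 0.15 = 169
Band 2: 482 × 0.943 = 455
Band 3: 776 × 0.946 = 734
Band 4: 1124 × 0.938 = 1054
Band 5: 3013 × 0.941 + 8624 × 0.293 = 2835 + 2527 = 5362
Population now: 0–9=169, 10–19=455, 20–29=734, 30–39=1054, 40+=5362
Dependents (band 0–9 + band 40+) = 169 + 5362 = 5531; working-age = 2243; ratio = 5531/2243 × 100 = 246.6

246.6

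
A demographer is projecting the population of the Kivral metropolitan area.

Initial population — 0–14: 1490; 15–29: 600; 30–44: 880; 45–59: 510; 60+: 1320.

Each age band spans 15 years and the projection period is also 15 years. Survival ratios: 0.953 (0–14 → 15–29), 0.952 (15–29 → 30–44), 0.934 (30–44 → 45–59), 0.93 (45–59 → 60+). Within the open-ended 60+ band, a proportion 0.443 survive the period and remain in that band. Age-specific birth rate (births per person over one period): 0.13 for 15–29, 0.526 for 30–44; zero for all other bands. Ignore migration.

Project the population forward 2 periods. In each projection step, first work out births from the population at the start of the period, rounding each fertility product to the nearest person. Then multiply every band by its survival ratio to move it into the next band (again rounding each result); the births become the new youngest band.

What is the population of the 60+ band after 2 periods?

— Period 1 —
Births: 600 × 0.13 = 78  |  880 × 0.526 = 463 → total 541
15–29: 1490 × 0.953 = 1420
30–44: 600 × 0.952 = 571
45–59: 880 × 0.934 = 822
60+: 510 × 0.93 + 1320 × 0.443 = 474 + 585 = 1059
Giving 541 / 1420 / 571 / 822 / 1059.
— Period 2 —
Births: 1420 × 0.13 = 185  |  571 × 0.526 = 300 → total 485
15–29: 541 × 0.953 = 516
30–44: 1420 × 0.952 = 1352
45–59: 571 × 0.934 = 533
60+: 822 × 0.93 + 1059 × 0.443 = 764 + 469 = 1233
Giving 485 / 516 / 1352 / 533 / 1233.

1233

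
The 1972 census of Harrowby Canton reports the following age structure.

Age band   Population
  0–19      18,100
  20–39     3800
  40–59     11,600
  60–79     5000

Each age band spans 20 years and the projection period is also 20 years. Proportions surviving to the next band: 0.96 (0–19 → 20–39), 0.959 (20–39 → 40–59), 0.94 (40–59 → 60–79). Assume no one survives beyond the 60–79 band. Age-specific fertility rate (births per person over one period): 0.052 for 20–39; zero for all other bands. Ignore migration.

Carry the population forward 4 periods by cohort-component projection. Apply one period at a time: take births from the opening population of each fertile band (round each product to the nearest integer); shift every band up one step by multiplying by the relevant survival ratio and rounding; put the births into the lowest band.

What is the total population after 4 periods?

Period 1.
Births: 3800 × 0.052 = 198
20–39: 18100 × 0.96 = 17376
40–59: 3800 × 0.959 = 3644
60–79: 11600 × 0.94 = 10904
Giving 198 / 17376 / 3644 / 10904.
Period 2.
Births: 17376 × 0.052 = 904
20–39: 198 × 0.96 = 190
40–59: 17376 × 0.959 = 16664
60–79: 3644 × 0.94 = 3425
Giving 904 / 190 / 16664 / 3425.
Period 3.
Births: 190 × 0.052 = 10
20–39: 904 × 0.96 = 868
40–59: 190 × 0.959 = 182
60–79: 16664 × 0.94 = 15664
Giving 10 / 868 / 182 / 15664.
Period 4.
Births: 868 × 0.052 = 45
20–39: 10 × 0.96 = 10
40–59: 868 × 0.959 = 832
60–79: 182 × 0.94 = 171
Giving 45 / 10 / 832 / 171.
Total after period 4: 45 + 10 + 832 + 171 = 1058

1058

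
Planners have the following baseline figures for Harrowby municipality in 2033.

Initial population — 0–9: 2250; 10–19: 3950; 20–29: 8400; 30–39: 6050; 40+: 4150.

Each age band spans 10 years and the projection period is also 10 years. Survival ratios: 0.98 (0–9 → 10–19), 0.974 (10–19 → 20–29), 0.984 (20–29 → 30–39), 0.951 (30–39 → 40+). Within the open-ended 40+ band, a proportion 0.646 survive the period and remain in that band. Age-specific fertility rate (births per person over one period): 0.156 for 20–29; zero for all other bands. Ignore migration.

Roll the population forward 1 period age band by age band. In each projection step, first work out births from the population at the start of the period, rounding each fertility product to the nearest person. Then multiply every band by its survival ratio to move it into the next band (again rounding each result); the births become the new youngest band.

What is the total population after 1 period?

24063

Period 1.
Births: 8400 × 0.156 = 1310
10–19: 2250 × 0.98 = 2205
20–29: 3950 × 0.974 = 3847
30–39: 8400 × 0.984 = 8266
40+: 6050 × 0.951 + 4150 × 0.646 = 5754 + 2681 = 8435
→ [1310, 2205, 3847, 8266, 8435]
Total after period 1: 1310 + 2205 + 3847 + 8266 + 8435 = 24063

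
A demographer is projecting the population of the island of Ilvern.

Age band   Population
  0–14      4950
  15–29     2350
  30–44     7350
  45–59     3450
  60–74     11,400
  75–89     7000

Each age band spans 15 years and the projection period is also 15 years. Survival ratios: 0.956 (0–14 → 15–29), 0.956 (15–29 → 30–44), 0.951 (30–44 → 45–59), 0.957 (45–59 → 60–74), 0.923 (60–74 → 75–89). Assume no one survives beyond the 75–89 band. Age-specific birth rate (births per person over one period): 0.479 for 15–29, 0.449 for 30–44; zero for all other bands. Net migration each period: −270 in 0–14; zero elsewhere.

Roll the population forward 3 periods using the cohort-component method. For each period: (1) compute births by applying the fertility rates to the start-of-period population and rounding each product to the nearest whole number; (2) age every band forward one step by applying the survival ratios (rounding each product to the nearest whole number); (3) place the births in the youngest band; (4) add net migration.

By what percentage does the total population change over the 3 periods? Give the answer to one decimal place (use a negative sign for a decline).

-37.4

[period 1]
Births: 2350 × 0.479 = 1126, 7350 × 0.449 = 3300 → 4426
15–29: 4950 × 0.956 = 4732
30–44: 2350 × 0.956 = 2247
45–59: 7350 × 0.951 = 6990
60–74: 3450 × 0.957 = 3302
75–89: 11400 × 0.923 = 10522
Net migration: 0–14 − 270 → 4156
→ [4156, 4732, 2247, 6990, 3302, 10522]
[period 2]
Births: 4732 × 0.479 = 2267, 2247 × 0.449 = 1009 → 3276
15–29: 4156 × 0.956 = 3973
30–44: 4732 × 0.956 = 4524
45–59: 2247 × 0.951 = 2137
60–74: 6990 × 0.957 = 6689
75–89: 3302 × 0.923 = 3048
Net migration: 0–14 − 270 → 3006
→ [3006, 3973, 4524, 2137, 6689, 3048]
[period 3]
Births: 3973 × 0.479 = 1903, 4524 × 0.449 = 2031 → 3934
15–29: 3006 × 0.956 = 2874
30–44: 3973 × 0.956 = 3798
45–59: 4524 × 0.951 = 4302
60–74: 2137 × 0.957 = 2045
75–89: 6689 × 0.923 = 6174
Net migration: 0–14 − 270 → 3664
→ [3664, 2874, 3798, 4302, 2045, 6174]
Total: 36500 → 22857; change = -13643; percentage change = -37.4%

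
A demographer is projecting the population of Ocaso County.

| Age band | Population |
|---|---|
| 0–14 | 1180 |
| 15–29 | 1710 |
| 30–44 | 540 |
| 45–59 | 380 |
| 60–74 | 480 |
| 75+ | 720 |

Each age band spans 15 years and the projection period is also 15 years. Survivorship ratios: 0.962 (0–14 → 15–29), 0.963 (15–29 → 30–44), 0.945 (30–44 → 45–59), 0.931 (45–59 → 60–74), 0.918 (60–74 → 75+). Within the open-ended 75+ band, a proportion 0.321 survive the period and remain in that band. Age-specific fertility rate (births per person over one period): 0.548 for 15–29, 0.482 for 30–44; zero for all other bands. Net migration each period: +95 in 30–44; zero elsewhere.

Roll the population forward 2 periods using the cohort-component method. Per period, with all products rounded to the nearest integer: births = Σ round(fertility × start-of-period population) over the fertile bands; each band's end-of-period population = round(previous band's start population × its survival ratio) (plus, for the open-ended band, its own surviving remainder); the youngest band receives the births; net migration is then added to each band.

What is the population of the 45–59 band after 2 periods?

1646

Call the groups 1 to 6, youngest first.
After projecting period 1:
Births: 1710 × 0.548 = 937, 540 × 0.482 = 260 → 1197
Group 2: 1180 × 0.962 = 1135
Group 3: 1710 × 0.963 = 1647
Group 4: 540 × 0.945 = 510
Group 5: 380 × 0.931 = 354
Group 6: 480 × 0.918 + 720 × 0.321 = 441 + 231 = 672
Net migration: Group 3 + 95 → 1742
End of period: [1197, 1135, 1742, 510, 354, 672]
After projecting period 2:
Births: 1135 × 0.548 = 622, 1742 × 0.482 = 840 → 1462
Group 2: 1197 × 0.962 = 1152
Group 3: 1135 × 0.963 = 1093
Group 4: 1742 × 0.945 = 1646
Group 5: 510 × 0.931 = 475
Group 6: 354 × 0.918 + 672 × 0.321 = 325 + 216 = 541
Net migration: Group 3 + 95 → 1188
End of period: [1462, 1152, 1188, 1646, 475, 541]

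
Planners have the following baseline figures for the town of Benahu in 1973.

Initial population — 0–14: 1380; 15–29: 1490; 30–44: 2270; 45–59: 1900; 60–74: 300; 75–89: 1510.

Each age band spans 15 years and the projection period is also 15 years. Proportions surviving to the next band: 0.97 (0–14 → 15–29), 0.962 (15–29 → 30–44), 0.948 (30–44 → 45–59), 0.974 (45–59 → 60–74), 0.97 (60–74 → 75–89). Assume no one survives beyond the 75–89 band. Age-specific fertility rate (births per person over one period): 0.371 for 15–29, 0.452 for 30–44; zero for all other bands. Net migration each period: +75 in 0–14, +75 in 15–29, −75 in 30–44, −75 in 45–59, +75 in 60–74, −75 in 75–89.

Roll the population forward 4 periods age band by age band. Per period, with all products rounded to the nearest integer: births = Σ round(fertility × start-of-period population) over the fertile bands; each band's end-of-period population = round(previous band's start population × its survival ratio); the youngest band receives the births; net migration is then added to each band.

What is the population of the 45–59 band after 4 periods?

1385

Call the bands 1 to 6, youngest first.
[period 1]
Births: 1490 * 0.371 = 553 ; 2270 * 0.452 = 1026 → total 1579
Band 2: 1380 * 0.97 = 1339
Band 3: 1490 * 0.962 = 1433
Band 4: 2270 * 0.948 = 2152
Band 5: 1900 * 0.974 = 1851
Band 6: 300 * 0.97 = 291
Net migration: Band 1 + 75 → 1654; Band 2 + 75 → 1414; Band 3 − 75 → 1358; Band 4 − 75 → 2077; Band 5 + 75 → 1926; Band 6 − 75 → 216
Population now: 0–14=1654, 15–29=1414, 30–44=1358, 45–59=2077, 60–74=1926, 75–89=216
[period 2]
Births: 1414 * 0.371 = 525 ; 1358 * 0.452 = 614 → total 1139
Band 2: 1654 * 0.97 = 1604
Band 3: 1414 * 0.962 = 1360
Band 4: 1358 * 0.948 = 1287
Band 5: 2077 * 0.974 = 2023
Band 6: 1926 * 0.97 = 1868
Net migration: Band 1 + 75 → 1214; Band 2 + 75 → 1679; Band 3 − 75 → 1285; Band 4 − 75 → 1212; Band 5 + 75 → 2098; Band 6 − 75 → 1793
Population now: 0–14=1214, 15–29=1679, 30–44=1285, 45–59=1212, 60–74=2098, 75–89=1793
[period 3]
Births: 1679 * 0.371 = 623 ; 1285 * 0.452 = 581 → total 1204
Band 2: 1214 * 0.97 = 1178
Band 3: 1679 * 0.962 = 1615
Band 4: 1285 * 0.948 = 1218
Band 5: 1212 * 0.974 = 1180
Band 6: 2098 * 0.97 = 2035
Net migration: Band 1 + 75 → 1279; Band 2 + 75 → 1253; Band 3 − 75 → 1540; Band 4 − 75 → 1143; Band 5 + 75 → 1255; Band 6 − 75 → 1960
Population now: 0–14=1279, 15–29=1253, 30–44=1540, 45–59=1143, 60–74=1255, 75–89=1960
[period 4]
Births: 1253 * 0.371 = 465 ; 1540 * 0.452 = 696 → total 1161
Band 2: 1279 * 0.97 = 1241
Band 3: 1253 * 0.962 = 1205
Band 4: 1540 * 0.948 = 1460
Band 5: 1143 * 0.974 = 1113
Band 6: 1255 * 0.97 = 1217
Net migration: Band 1 + 75 → 1236; Band 2 + 75 → 1316; Band 3 − 75 → 1130; Band 4 − 75 → 1385; Band 5 + 75 → 1188; Band 6 − 75 → 1142
Population now: 0–14=1236, 15–29=1316, 30–44=1130, 45–59=1385, 60–74=1188, 75–89=1142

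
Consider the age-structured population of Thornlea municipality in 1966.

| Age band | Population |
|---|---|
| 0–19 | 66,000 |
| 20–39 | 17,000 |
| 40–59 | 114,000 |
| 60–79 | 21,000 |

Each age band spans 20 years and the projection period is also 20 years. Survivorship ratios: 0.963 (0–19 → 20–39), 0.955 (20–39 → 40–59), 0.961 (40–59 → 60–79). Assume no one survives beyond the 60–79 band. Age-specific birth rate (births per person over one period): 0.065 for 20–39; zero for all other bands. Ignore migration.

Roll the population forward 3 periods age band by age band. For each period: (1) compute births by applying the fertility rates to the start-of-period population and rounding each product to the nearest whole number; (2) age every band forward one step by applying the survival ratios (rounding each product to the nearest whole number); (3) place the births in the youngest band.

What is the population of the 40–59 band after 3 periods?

1016

Period 1:
Births: 17000 × 0.065 = 1105
20–39: 66000 × 0.963 = 63558
40–59: 17000 × 0.955 = 16235
60–79: 114000 × 0.961 = 109554
Giving 1105 / 63558 / 16235 / 109554.
Period 2:
Births: 63558 × 0.065 = 4131
20–39: 1105 × 0.963 = 1064
40–59: 63558 × 0.955 = 60698
60–79: 16235 × 0.961 = 15602
Giving 4131 / 1064 / 60698 / 15602.
Period 3:
Births: 1064 × 0.065 = 69
20–39: 4131 × 0.963 = 3978
40–59: 1064 × 0.955 = 1016
60–79: 60698 × 0.961 = 58331
Giving 69 / 3978 / 1016 / 58331.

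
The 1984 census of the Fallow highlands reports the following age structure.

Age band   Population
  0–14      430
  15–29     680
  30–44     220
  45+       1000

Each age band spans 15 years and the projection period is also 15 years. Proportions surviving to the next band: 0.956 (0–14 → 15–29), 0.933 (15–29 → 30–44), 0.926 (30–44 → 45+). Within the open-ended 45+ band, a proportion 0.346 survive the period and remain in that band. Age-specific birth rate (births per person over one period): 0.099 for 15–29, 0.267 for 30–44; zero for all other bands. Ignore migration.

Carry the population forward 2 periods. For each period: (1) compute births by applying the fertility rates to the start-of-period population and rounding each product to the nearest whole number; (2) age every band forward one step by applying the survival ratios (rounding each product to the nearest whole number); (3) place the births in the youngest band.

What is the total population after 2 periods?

1490

Period 1:
Births: 680 × 0.099 = 67  |  220 × 0.267 = 59 → 126
15–29: 430 × 0.956 = 411
30–44: 680 × 0.933 = 634
45+: 220 × 0.926 + 1000 × 0.346 = 204 + 346 = 550
Population now: 0–14=126, 15–29=411, 30–44=634, 45+=550
Period 2:
Births: 411 × 0.099 = 41  |  634 × 0.267 = 169 → 210
15–29: 126 × 0.956 = 120
30–44: 411 × 0.933 = 383
45+: 634 × 0.926 + 550 × 0.346 = 587 + 190 = 777
Population now: 0–14=210, 15–29=120, 30–44=383, 45+=777
Total after period 2: 210 + 120 + 383 + 777 = 1490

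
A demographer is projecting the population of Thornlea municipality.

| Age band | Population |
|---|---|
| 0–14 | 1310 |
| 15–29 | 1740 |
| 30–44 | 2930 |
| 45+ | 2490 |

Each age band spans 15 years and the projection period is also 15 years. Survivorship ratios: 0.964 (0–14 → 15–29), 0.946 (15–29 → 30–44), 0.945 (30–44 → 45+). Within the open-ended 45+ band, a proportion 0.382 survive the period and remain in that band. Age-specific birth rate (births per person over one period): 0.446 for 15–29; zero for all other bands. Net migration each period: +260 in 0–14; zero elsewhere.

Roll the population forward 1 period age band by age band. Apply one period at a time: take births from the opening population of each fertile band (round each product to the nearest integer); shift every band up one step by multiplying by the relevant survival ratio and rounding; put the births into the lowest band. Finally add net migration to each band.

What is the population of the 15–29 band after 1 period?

Numbering the groups 1..4 from youngest to oldest:
[period 1]
Births: 1740 * 0.446 = 776
Group 2: 1310 * 0.964 = 1263
Group 3: 1740 * 0.946 = 1646
Group 4: 2930 * 0.945 + 2490 * 0.382 = 2769 + 951 = 3720
Net migration: Group 1 + 260 → 1036
→ [1036, 1263, 1646, 3720]

1263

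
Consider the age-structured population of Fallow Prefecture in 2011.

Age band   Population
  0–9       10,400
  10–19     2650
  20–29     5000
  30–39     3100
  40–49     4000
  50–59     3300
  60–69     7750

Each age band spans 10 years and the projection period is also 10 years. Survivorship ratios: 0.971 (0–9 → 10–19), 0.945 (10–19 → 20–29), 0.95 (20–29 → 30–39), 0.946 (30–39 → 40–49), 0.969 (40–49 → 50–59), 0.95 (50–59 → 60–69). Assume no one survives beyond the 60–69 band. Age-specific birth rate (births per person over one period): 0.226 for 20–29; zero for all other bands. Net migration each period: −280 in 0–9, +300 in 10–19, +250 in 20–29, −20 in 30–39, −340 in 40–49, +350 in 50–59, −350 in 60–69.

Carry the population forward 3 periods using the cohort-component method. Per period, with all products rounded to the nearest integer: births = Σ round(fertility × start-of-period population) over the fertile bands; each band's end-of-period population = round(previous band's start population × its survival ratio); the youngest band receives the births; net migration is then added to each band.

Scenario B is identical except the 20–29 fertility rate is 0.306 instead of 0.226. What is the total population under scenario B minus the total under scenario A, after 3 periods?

Period 1.
Births: 5000 × 0.226 = 1130
10–19: 10400 × 0.971 = 10098
20–29: 2650 × 0.945 = 2504
30–39: 5000 × 0.95 = 4750
40–49: 3100 × 0.946 = 2933
50–59: 4000 × 0.969 = 3876
60–69: 3300 × 0.95 = 3135
Net migration: 0–9 − 280 → 850; 10–19 + 300 → 10398; 20–29 + 250 → 2754; 30–39 − 20 → 4730; 40–49 − 340 → 2593; 50–59 + 350 → 4226; 60–69 − 350 → 2785
Giving 850 / 10398 / 2754 / 4730 / 2593 / 4226 / 2785.
Period 2.
Births: 2754 × 0.226 = 622
10–19: 850 × 0.971 = 825
20–29: 10398 × 0.945 = 9826
30–39: 2754 × 0.95 = 2616
40–49: 4730 × 0.946 = 4475
50–59: 2593 × 0.969 = 2513
60–69: 4226 × 0.95 = 4015
Net migration: 0–9 − 280 → 342; 10–19 + 300 → 1125; 20–29 + 250 → 10076; 30–39 − 20 → 2596; 40–49 − 340 → 4135; 50–59 + 350 → 2863; 60–69 − 350 → 3665
Giving 342 / 1125 / 10076 / 2596 / 4135 / 2863 / 3665.
Period 3.
Births: 10076 × 0.226 = 2277
10–19: 342 × 0.971 = 332
20–29: 1125 × 0.945 = 1063
30–39: 10076 × 0.95 = 9572
40–49: 2596 × 0.946 = 2456
50–59: 4135 × 0.969 = 4007
60–69: 2863 × 0.95 = 2720
Net migration: 0–9 − 280 → 1997; 10–19 + 300 → 632; 20–29 + 250 → 1313; 30–39 − 20 → 9552; 40–49 − 340 → 2116; 50–59 + 350 → 4357; 60–69 − 350 → 2370
Giving 1997 / 632 / 1313 / 9552 / 2116 / 4357 / 2370.
Scenario A total after 3 periods: 22337
Scenario B projection —
Period 1.
Births: 5000 × 0.306 = 1530
10–19: 10400 × 0.971 = 10098
20–29: 2650 × 0.945 = 2504
30–39: 5000 × 0.95 = 4750
40–49: 3100 × 0.946 = 2933
50–59: 4000 × 0.969 = 3876
60–69: 3300 × 0.95 = 3135
Net migration: 0–9 − 280 → 1250; 10–19 + 300 → 10398; 20–29 + 250 → 2754; 30–39 − 20 → 4730; 40–49 − 340 → 2593; 50–59 + 350 → 4226; 60–69 − 350 → 2785
Giving 1250 / 10398 / 2754 / 4730 / 2593 / 4226 / 2785.
Period 2.
Births: 2754 × 0.306 = 843
10–19: 1250 × 0.971 = 1214
20–29: 10398 × 0.945 = 9826
30–39: 2754 × 0.95 = 2616
40–49: 4730 × 0.946 = 4475
50–59: 2593 × 0.969 = 2513
60–69: 4226 × 0.95 = 4015
Net migration: 0–9 − 280 → 563; 10–19 + 300 → 1514; 20–29 + 250 → 10076; 30–39 − 20 → 2596; 40–49 − 340 → 4135; 50–59 + 350 → 2863; 60–69 − 350 → 3665
Giving 563 / 1514 / 10076 / 2596 / 4135 / 2863 / 3665.
Period 3.
Births: 10076 × 0.306 = 3083
10–19: 563 × 0.971 = 547
20–29: 1514 × 0.945 = 1431
30–39: 10076 × 0.95 = 9572
40–49: 2596 × 0.946 = 2456
50–59: 4135 × 0.969 = 4007
60–69: 2863 × 0.95 = 2720
Net migration: 0–9 − 280 → 2803; 10–19 + 300 → 847; 20–29 + 250 → 1681; 30–39 − 20 → 9552; 40–49 − 340 → 2116; 50–59 + 350 → 4357; 60–69 − 350 → 2370
Giving 2803 / 847 / 1681 / 9552 / 2116 / 4357 / 2370.
Scenario B total after 3 periods: 23726
Difference B − A = 23726 − 22337 = 1389

1389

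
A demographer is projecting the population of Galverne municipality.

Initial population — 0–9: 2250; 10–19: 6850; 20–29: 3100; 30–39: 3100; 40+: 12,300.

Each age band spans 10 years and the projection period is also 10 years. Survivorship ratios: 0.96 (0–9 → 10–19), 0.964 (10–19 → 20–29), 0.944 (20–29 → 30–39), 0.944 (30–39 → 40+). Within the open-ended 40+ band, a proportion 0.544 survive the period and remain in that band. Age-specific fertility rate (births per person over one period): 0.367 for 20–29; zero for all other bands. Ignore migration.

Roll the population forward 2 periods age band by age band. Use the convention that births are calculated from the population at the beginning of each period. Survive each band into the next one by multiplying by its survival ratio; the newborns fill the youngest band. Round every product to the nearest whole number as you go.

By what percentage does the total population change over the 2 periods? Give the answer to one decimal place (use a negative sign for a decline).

-28.2

(Groups numbered youngest = 1 to oldest = 5.)
Period 1:
Births: 3100 * 0.367 = 1138
Group 2: 2250 * 0.96 = 2160
Group 3: 6850 * 0.964 = 6603
Group 4: 3100 * 0.944 = 2926
Group 5: 3100 * 0.944 + 12300 * 0.544 = 2926 + 6691 = 9617
Population now: 0–9=1138, 10–19=2160, 20–29=6603, 30–39=2926, 40+=9617
Period 2:
Births: 6603 * 0.367 = 2423
Group 2: 1138 * 0.96 = 1092
Group 3: 2160 * 0.964 = 2082
Group 4: 6603 * 0.944 = 6233
Group 5: 2926 * 0.944 + 9617 * 0.544 = 2762 + 5232 = 7994
Population now: 0–9=2423, 10–19=1092, 20–29=2082, 30–39=6233, 40+=7994
Total: 27600 → 19824; change = -7776; percentage change = -28.2%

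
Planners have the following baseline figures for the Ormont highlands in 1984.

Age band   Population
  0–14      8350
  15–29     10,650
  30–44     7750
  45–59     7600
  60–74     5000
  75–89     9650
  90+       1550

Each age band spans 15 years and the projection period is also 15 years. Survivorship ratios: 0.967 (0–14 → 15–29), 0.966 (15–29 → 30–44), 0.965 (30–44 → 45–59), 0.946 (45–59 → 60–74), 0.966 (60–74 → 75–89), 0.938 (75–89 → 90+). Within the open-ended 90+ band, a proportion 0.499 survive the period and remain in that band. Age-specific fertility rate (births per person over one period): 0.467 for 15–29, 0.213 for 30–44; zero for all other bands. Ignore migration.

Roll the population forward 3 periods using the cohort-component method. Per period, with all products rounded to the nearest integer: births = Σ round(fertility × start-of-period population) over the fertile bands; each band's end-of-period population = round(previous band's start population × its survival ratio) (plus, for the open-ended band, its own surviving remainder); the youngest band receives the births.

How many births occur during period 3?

4653

Period 1:
Births: 10650 × 0.467 = 4974  |  7750 × 0.213 = 1651 — total 6625
15–29: 8350 × 0.967 = 8074
30–44: 10650 × 0.966 = 10288
45–59: 7750 × 0.965 = 7479
60–74: 7600 × 0.946 = 7190
75–89: 5000 × 0.966 = 4830
90+: 9650 × 0.938 + 1550 × 0.499 = 9052 + 773 = 9825
Giving 6625 / 8074 / 10288 / 7479 / 7190 / 4830 / 9825.
Period 2:
Births: 8074 × 0.467 = 3771  |  10288 × 0.213 = 2191 — total 5962
15–29: 6625 × 0.967 = 6406
30–44: 8074 × 0.966 = 7799
45–59: 10288 × 0.965 = 9928
60–74: 7479 × 0.946 = 7075
75–89: 7190 × 0.966 = 6946
90+: 4830 × 0.938 + 9825 × 0.499 = 4531 + 4903 = 9434
Giving 5962 / 6406 / 7799 / 9928 / 7075 / 6946 / 9434.
Period 3:
Births: 6406 × 0.467 = 2992  |  7799 × 0.213 = 1661 — total 4653
15–29: 5962 × 0.967 = 5765
30–44: 6406 × 0.966 = 6188
45–59: 7799 × 0.965 = 7526
60–74: 9928 × 0.946 = 9392
75–89: 7075 × 0.966 = 6834
90+: 6946 × 0.938 + 9434 × 0.499 = 6515 + 4708 = 11223
Giving 4653 / 5765 / 6188 / 7526 / 9392 / 6834 / 11223.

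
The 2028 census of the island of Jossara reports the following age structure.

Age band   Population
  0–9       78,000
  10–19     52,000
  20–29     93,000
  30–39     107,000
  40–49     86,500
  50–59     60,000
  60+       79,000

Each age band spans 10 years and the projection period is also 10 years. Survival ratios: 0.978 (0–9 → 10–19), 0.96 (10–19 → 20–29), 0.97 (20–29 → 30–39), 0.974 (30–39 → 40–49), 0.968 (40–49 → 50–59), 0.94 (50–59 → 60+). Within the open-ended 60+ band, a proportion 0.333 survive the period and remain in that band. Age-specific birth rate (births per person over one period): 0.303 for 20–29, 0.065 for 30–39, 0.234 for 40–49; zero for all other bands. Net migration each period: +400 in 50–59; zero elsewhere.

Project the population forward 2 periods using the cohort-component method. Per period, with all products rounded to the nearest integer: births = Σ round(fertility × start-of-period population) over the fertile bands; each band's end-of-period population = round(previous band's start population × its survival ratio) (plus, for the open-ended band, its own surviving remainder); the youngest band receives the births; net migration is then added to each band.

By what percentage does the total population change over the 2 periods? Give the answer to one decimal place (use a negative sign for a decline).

(Groups numbered youngest = 1 to oldest = 7.)
[period 1]
Births: 93000 × 0.303 = 28179  |  107000 × 0.065 = 6955  |  86500 × 0.234 = 20241 → total 55375
Group 2: 78000 × 0.978 = 76284
Group 3: 52000 × 0.96 = 49920
Group 4: 93000 × 0.97 = 90210
Group 5: 107000 × 0.974 = 104218
Group 6: 86500 × 0.968 = 83732
Group 7: 60000 × 0.94 + 79000 × 0.333 = 56400 + 26307 = 82707
Net migration: Group 6 + 400 → 84132
→ [55375, 76284, 49920, 90210, 104218, 84132, 82707]
[period 2]
Births: 49920 × 0.303 = 15126  |  90210 × 0.065 = 5864  |  104218 × 0.234 = 24387 → total 45377
Group 2: 55375 × 0.978 = 54157
Group 3: 76284 × 0.96 = 73233
Group 4: 49920 × 0.97 = 48422
Group 5: 90210 × 0.974 = 87865
Group 6: 104218 × 0.968 = 100883
Group 7: 84132 × 0.94 + 82707 × 0.333 = 79084 + 27541 = 106625
Net migration: Group 6 + 400 → 101283
→ [45377, 54157, 73233, 48422, 87865, 101283, 106625]
Total: 555500 → 516962; change = -38538; percentage change = -6.9%

-6.9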